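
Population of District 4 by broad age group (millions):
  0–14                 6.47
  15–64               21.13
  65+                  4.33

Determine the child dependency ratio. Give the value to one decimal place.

Youth dependency ratio = 6.47 / 21.13 × 100 = 30.6

Youth dependency ratio: 30.6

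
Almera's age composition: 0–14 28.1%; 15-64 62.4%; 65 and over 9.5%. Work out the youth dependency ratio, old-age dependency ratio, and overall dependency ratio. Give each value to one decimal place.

Youth dependency ratio = 28.1 / 62.4 × 100 = 45.0
Old-age dependency ratio = 9.5 / 62.4 × 100 = 15.2
Total dependency ratio = (28.1 + 9.5) / 62.4 × 100 = 37.6 / 62.4 × 100 = 60.3

Youth dependency ratio: 45.0
Old-age dependency ratio: 15.2
Total dependency ratio: 60.3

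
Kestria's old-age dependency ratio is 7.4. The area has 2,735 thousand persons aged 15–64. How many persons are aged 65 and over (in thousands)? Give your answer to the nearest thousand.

Old-age dependency ratio = elderly / working-age × 100
7.4 = E / 2,735 × 100
⇒ 202

Aged 65 and over: 202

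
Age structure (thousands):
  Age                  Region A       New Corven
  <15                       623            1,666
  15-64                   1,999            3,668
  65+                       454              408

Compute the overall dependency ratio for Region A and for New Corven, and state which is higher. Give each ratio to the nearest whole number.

Region A: (623 + 454) / 1,999 × 100 = 1,077 / 1,999 × 100 = 54
New Corven: (1,666 + 408) / 3,668 × 100 = 2,074 / 3,668 × 100 = 57

Region A: 54
New Corven: 57
Higher: New Corven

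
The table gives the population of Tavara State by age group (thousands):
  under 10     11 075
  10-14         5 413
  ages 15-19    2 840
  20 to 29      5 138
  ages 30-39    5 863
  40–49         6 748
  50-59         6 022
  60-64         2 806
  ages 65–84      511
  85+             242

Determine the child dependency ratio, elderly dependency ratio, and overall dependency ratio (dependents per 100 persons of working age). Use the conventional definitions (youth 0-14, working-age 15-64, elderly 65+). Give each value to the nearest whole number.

Youth dependency ratio: 56
Old-age dependency ratio: 3
Total dependency ratio: 59

0–14: 11 075 + 5 413 = 16 488
15–64: 2 840 + 5 138 + 5 863 + 6 748 + 6 022 + 2 806 = 29 417
65+: 511 + 242 = 753
Youth dependency ratio = 16 488 / 29 417 × 100 = 56
Old-age dependency ratio = 753 / 29 417 × 100 = 3
Total dependency ratio = (16 488 + 753) / 29 417 × 100 = 17 241 / 29 417 × 100 = 59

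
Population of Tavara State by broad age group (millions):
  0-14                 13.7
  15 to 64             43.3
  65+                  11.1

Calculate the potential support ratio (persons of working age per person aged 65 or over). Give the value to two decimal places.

Potential support ratio = 43.3 / 11.1 = 3.90

Potential support ratio: 3.90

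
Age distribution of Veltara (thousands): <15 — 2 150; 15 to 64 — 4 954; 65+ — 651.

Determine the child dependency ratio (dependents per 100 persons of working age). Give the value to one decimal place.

Youth dependency ratio: 43.4

Youth dependency ratio = 2 150 / 4 954 × 100 = 43.4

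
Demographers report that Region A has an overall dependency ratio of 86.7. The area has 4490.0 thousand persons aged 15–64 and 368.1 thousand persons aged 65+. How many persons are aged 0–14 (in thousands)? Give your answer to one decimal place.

Aged 0–14: 3524.7

Total dependency ratio = (youth + elderly) / working-age × 100
86.7 = (Y + 368.1) / 4490.0 × 100
⇒ 3524.7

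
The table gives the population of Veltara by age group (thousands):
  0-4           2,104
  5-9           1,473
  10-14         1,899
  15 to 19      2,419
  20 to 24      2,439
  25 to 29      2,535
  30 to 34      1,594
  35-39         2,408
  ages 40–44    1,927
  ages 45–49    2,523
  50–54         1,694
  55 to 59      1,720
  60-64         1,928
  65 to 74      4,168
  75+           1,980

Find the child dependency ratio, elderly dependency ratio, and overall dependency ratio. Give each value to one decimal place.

Youth dependency ratio: 25.8
Old-age dependency ratio: 29.0
Total dependency ratio: 54.9

0–14: 2,104 + 1,473 + 1,899 = 5,476
15–64: 2,419 + 2,439 + 2,535 + 1,594 + 2,408 + 1,927 + 2,523 + 1,694 + 1,720 + 1,928 = 21,187
65+: 4,168 + 1,980 = 6,148
Youth dependency ratio = 5,476 / 21,187 × 100 = 25.8
Old-age dependency ratio = 6,148 / 21,187 × 100 = 29.0
Total dependency ratio = (5,476 + 6,148) / 21,187 × 100 = 11,624 / 21,187 × 100 = 54.9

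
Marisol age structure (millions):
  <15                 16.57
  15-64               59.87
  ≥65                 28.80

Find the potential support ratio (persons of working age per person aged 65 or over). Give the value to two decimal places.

Potential support ratio = 59.87 / 28.80 = 2.08

Potential support ratio: 2.08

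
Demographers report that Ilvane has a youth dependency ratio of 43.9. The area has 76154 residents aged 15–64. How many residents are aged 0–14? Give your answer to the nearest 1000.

Aged 0–14: 33000

Youth dependency ratio = youth / working-age × 100
43.9 = Y / 76154 × 100
⇒ 33000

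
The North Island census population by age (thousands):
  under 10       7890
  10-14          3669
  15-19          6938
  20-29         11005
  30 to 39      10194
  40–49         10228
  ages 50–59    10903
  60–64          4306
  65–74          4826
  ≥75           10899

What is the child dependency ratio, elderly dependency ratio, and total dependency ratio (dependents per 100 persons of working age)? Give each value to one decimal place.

Youth dependency ratio: 21.6
Old-age dependency ratio: 29.4
Total dependency ratio: 50.9

0–14: 7890 + 3669 = 11559
15–64: 6938 + 11005 + 10194 + 10228 + 10903 + 4306 = 53574
65+: 4826 + 10899 = 15725
Youth dependency ratio = 11559 / 53574 × 100 = 21.6
Old-age dependency ratio = 15725 / 53574 × 100 = 29.4
Total dependency ratio = (11559 + 15725) / 53574 × 100 = 27284 / 53574 × 100 = 50.9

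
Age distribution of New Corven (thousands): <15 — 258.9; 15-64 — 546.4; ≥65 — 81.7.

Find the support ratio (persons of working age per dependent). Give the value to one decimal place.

Support ratio = 546.4 / (258.9 + 81.7) = 546.4 / 340.6 = 1.6

Support ratio: 1.6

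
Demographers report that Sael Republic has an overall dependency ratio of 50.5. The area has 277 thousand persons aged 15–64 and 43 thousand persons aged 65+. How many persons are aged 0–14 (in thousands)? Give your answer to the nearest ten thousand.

Total dependency ratio = (youth + elderly) / working-age × 100
50.5 = (Y + 43) / 277 × 100
⇒ 100

Aged 0–14: 100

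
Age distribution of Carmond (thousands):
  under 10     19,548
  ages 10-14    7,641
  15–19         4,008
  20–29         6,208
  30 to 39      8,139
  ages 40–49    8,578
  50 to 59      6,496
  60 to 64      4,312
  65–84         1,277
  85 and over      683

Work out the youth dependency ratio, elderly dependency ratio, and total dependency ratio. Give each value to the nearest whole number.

0–14: 19,548 + 7,641 = 27,189
15–64: 4,008 + 6,208 + 8,139 + 8,578 + 6,496 + 4,312 = 37,741
65+: 1,277 + 683 = 1,960
Youth dependency ratio = 27,189 / 37,741 × 100 = 72
Old-age dependency ratio = 1,960 / 37,741 × 100 = 5
Total dependency ratio = (27,189 + 1,960) / 37,741 × 100 = 29,149 / 37,741 × 100 = 77

Youth dependency ratio: 72
Old-age dependency ratio: 5
Total dependency ratio: 77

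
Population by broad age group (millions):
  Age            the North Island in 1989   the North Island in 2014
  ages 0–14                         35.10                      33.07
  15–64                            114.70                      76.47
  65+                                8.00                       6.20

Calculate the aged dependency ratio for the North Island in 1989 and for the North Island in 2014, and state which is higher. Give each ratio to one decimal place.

the North Island in 1989: 7.0
the North Island in 2014: 8.1
Higher: the North Island in 2014

the North Island in 1989: 8.00 / 114.70 × 100 = 7.0
the North Island in 2014: 6.20 / 76.47 × 100 = 8.1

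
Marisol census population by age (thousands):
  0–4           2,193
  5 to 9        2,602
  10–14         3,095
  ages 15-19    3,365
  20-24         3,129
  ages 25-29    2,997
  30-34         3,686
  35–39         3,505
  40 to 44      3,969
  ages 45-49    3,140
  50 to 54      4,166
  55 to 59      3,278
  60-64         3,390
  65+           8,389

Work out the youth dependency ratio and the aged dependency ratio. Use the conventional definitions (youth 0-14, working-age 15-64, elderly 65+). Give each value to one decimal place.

0–14: 2,193 + 2,602 + 3,095 = 7,890
15–64: 3,365 + 3,129 + 2,997 + 3,686 + 3,505 + 3,969 + 3,140 + 4,166 + 3,278 + 3,390 = 34,625
65+: 8,389
Youth dependency ratio = 7,890 / 34,625 × 100 = 22.8
Old-age dependency ratio = 8,389 / 34,625 × 100 = 24.2

Youth dependency ratio: 22.8
Old-age dependency ratio: 24.2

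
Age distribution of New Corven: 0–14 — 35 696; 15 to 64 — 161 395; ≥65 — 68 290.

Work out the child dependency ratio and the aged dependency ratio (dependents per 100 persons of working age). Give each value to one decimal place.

Youth dependency ratio = 35 696 / 161 395 × 100 = 22.1
Old-age dependency ratio = 68 290 / 161 395 × 100 = 42.3

Youth dependency ratio: 22.1
Old-age dependency ratio: 42.3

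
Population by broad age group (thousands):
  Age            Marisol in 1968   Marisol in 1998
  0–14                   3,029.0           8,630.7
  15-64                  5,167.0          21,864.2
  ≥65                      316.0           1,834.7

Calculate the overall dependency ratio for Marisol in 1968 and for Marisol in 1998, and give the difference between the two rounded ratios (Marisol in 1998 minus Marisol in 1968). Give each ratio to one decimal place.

Marisol in 1968: (3,029.0 + 316.0) / 5,167.0 × 100 = 3,345.0 / 5,167.0 × 100 = 64.7
Marisol in 1998: (8,630.7 + 1,834.7) / 21,864.2 × 100 = 10,465.4 / 21,864.2 × 100 = 47.9

Marisol in 1968: 64.7
Marisol in 1998: 47.9
Difference: -16.8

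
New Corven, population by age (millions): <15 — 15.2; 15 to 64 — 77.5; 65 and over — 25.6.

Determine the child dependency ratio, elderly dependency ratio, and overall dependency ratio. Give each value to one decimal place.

Youth dependency ratio = 15.2 / 77.5 × 100 = 19.6
Old-age dependency ratio = 25.6 / 77.5 × 100 = 33.0
Total dependency ratio = (15.2 + 25.6) / 77.5 × 100 = 40.8 / 77.5 × 100 = 52.6

Youth dependency ratio: 19.6
Old-age dependency ratio: 33.0
Total dependency ratio: 52.6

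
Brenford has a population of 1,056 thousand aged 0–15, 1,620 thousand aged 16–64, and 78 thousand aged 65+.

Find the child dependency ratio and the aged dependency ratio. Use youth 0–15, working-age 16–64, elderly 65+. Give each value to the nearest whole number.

Youth dependency ratio = 1,056 / 1,620 × 100 = 65
Old-age dependency ratio = 78 / 1,620 × 100 = 5

Youth dependency ratio: 65
Old-age dependency ratio: 5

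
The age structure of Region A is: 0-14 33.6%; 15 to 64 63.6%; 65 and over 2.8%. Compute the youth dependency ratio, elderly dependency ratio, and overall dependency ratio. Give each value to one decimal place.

Youth dependency ratio = 33.6 / 63.6 × 100 = 52.8
Old-age dependency ratio = 2.8 / 63.6 × 100 = 4.4
Total dependency ratio = (33.6 + 2.8) / 63.6 × 100 = 36.4 / 63.6 × 100 = 57.2

Youth dependency ratio: 52.8
Old-age dependency ratio: 4.4
Total dependency ratio: 57.2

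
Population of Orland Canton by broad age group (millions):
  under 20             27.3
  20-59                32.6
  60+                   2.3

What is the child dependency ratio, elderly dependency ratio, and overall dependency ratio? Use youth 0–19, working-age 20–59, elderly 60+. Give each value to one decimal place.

Youth dependency ratio = 27.3 / 32.6 × 100 = 83.7
Old-age dependency ratio = 2.3 / 32.6 × 100 = 7.1
Total dependency ratio = (27.3 + 2.3) / 32.6 × 100 = 29.6 / 32.6 × 100 = 90.8

Youth dependency ratio: 83.7
Old-age dependency ratio: 7.1
Total dependency ratio: 90.8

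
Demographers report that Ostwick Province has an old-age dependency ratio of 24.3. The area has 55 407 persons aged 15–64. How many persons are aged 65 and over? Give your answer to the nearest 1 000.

Aged 65 and over: 13 000

Old-age dependency ratio = elderly / working-age × 100
24.3 = E / 55 407 × 100
⇒ 13 000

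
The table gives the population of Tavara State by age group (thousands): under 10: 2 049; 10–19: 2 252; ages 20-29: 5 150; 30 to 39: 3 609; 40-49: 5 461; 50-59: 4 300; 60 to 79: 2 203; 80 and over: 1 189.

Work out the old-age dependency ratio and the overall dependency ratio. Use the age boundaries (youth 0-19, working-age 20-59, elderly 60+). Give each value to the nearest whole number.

0–19: 2 049 + 2 252 = 4 301
20–59: 5 150 + 3 609 + 5 461 + 4 300 = 18 520
60+: 2 203 + 1 189 = 3 392
Old-age dependency ratio = 3 392 / 18 520 × 100 = 18
Total dependency ratio = (4 301 + 3 392) / 18 520 × 100 = 7 693 / 18 520 × 100 = 42

Old-age dependency ratio: 18
Total dependency ratio: 42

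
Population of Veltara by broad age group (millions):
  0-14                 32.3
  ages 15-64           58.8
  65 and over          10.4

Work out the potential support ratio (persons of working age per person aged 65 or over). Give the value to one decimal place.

Potential support ratio: 5.7

Potential support ratio = 58.8 / 10.4 = 5.7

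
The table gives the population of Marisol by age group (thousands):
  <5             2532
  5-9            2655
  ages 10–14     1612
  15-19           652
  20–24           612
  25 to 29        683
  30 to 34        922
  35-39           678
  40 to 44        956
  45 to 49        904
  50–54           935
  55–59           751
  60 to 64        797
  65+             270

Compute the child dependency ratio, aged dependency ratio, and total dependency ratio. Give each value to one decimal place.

Youth dependency ratio: 86.2
Old-age dependency ratio: 3.4
Total dependency ratio: 89.6

0–14: 2532 + 2655 + 1612 = 6799
15–64: 652 + 612 + 683 + 922 + 678 + 956 + 904 + 935 + 751 + 797 = 7890
65+: 270
Youth dependency ratio = 6799 / 7890 × 100 = 86.2
Old-age dependency ratio = 270 / 7890 × 100 = 3.4
Total dependency ratio = (6799 + 270) / 7890 × 100 = 7069 / 7890 × 100 = 89.6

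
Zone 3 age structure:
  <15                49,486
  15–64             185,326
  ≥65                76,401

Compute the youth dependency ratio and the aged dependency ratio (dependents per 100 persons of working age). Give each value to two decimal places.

Youth dependency ratio: 26.70
Old-age dependency ratio: 41.23

Youth dependency ratio = 49,486 / 185,326 × 100 = 26.70
Old-age dependency ratio = 76,401 / 185,326 × 100 = 41.23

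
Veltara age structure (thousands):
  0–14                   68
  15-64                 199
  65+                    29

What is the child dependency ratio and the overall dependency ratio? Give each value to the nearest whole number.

Youth dependency ratio: 34
Total dependency ratio: 49

Youth dependency ratio = 68 / 199 × 100 = 34
Total dependency ratio = (68 + 29) / 199 × 100 = 97 / 199 × 100 = 49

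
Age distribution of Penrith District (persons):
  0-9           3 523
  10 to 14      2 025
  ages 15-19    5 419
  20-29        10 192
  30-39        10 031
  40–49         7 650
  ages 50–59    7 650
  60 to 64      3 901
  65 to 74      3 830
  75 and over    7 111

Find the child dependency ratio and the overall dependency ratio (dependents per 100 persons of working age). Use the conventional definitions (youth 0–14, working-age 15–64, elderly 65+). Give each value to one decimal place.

0–14: 3 523 + 2 025 = 5 548
15–64: 5 419 + 10 192 + 10 031 + 7 650 + 7 650 + 3 901 = 44 843
65+: 3 830 + 7 111 = 10 941
Youth dependency ratio = 5 548 / 44 843 × 100 = 12.4
Total dependency ratio = (5 548 + 10 941) / 44 843 × 100 = 16 489 / 44 843 × 100 = 36.8

Youth dependency ratio: 12.4
Total dependency ratio: 36.8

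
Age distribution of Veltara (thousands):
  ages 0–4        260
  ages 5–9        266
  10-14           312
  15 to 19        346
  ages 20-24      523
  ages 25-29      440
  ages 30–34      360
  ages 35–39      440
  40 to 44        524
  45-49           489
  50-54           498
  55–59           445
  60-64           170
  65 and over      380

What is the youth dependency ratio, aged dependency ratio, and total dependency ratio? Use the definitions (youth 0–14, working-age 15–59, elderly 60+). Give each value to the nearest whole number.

0–14: 260 + 266 + 312 = 838
15–59: 346 + 523 + 440 + 360 + 440 + 524 + 489 + 498 + 445 = 4,065
60+: 170 + 380 = 550
Youth dependency ratio = 838 / 4,065 × 100 = 21
Old-age dependency ratio = 550 / 4,065 × 100 = 14
Total dependency ratio = (838 + 550) / 4,065 × 100 = 1,388 / 4,065 × 100 = 34

Youth dependency ratio: 21
Old-age dependency ratio: 14
Total dependency ratio: 34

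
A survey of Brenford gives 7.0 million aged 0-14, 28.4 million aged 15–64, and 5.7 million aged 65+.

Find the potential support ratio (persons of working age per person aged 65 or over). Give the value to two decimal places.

Potential support ratio: 4.98

Potential support ratio = 28.4 / 5.7 = 4.98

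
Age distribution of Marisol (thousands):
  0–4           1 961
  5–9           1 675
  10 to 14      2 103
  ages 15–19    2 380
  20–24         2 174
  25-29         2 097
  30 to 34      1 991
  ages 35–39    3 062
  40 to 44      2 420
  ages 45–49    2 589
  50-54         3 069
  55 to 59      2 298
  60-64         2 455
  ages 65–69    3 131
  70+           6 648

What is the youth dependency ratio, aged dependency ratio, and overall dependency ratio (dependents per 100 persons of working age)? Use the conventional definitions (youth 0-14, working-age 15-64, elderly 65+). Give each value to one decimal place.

Youth dependency ratio: 23.4
Old-age dependency ratio: 39.9
Total dependency ratio: 63.2

0–14: 1 961 + 1 675 + 2 103 = 5 739
15–64: 2 380 + 2 174 + 2 097 + 1 991 + 3 062 + 2 420 + 2 589 + 3 069 + 2 298 + 2 455 = 24 535
65+: 3 131 + 6 648 = 9 779
Youth dependency ratio = 5 739 / 24 535 × 100 = 23.4
Old-age dependency ratio = 9 779 / 24 535 × 100 = 39.9
Total dependency ratio = (5 739 + 9 779) / 24 535 × 100 = 15 518 / 24 535 × 100 = 63.2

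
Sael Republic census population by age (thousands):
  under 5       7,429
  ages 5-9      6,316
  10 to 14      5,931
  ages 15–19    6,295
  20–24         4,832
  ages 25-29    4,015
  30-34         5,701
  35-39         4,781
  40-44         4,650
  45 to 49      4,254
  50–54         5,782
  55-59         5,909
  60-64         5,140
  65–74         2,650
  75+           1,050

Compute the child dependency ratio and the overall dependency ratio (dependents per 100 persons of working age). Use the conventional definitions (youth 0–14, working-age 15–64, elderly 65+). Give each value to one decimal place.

Youth dependency ratio: 38.3
Total dependency ratio: 45.5

0–14: 7,429 + 6,316 + 5,931 = 19,676
15–64: 6,295 + 4,832 + 4,015 + 5,701 + 4,781 + 4,650 + 4,254 + 5,782 + 5,909 + 5,140 = 51,359
65+: 2,650 + 1,050 = 3,700
Youth dependency ratio = 19,676 / 51,359 × 100 = 38.3
Total dependency ratio = (19,676 + 3,700) / 51,359 × 100 = 23,376 / 51,359 × 100 = 45.5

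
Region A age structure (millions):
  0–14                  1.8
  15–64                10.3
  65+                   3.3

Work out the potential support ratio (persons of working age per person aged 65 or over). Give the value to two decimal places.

Potential support ratio = 10.3 / 3.3 = 3.12

Potential support ratio: 3.12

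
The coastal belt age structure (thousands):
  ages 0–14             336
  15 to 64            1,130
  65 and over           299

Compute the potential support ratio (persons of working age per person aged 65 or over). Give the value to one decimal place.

Potential support ratio: 3.8

Potential support ratio = 1,130 / 299 = 3.8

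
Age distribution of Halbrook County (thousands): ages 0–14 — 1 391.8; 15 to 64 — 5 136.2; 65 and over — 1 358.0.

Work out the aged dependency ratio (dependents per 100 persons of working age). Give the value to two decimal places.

Old-age dependency ratio = 1 358.0 / 5 136.2 × 100 = 26.44

Old-age dependency ratio: 26.44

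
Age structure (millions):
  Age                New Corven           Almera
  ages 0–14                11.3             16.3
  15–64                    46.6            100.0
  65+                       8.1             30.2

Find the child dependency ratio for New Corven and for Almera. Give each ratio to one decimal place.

New Corven: 11.3 / 46.6 × 100 = 24.2
Almera: 16.3 / 100.0 × 100 = 16.3

New Corven: 24.2
Almera: 16.3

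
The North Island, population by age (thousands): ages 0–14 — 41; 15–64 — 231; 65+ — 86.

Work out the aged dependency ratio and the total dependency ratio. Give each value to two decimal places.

Old-age dependency ratio: 37.23
Total dependency ratio: 54.98

Old-age dependency ratio = 86 / 231 × 100 = 37.23
Total dependency ratio = (41 + 86) / 231 × 100 = 127 / 231 × 100 = 54.98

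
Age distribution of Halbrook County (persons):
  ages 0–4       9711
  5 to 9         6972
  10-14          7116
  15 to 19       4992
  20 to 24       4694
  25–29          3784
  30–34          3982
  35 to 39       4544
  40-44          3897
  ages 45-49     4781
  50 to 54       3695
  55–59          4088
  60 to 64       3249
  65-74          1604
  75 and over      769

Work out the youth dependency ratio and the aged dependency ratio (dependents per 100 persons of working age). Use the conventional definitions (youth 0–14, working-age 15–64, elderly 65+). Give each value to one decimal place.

Youth dependency ratio: 57.1
Old-age dependency ratio: 5.7

0–14: 9711 + 6972 + 7116 = 23799
15–64: 4992 + 4694 + 3784 + 3982 + 4544 + 3897 + 4781 + 3695 + 4088 + 3249 = 41706
65+: 1604 + 769 = 2373
Youth dependency ratio = 23799 / 41706 × 100 = 57.1
Old-age dependency ratio = 2373 / 41706 × 100 = 5.7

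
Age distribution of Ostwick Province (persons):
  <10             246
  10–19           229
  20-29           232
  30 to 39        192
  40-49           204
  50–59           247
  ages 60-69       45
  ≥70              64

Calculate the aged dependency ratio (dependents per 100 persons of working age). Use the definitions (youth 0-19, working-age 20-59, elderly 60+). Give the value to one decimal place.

0–19: 246 + 229 = 475
20–59: 232 + 192 + 204 + 247 = 875
60+: 45 + 64 = 109
Old-age dependency ratio = 109 / 875 × 100 = 12.5

Old-age dependency ratio: 12.5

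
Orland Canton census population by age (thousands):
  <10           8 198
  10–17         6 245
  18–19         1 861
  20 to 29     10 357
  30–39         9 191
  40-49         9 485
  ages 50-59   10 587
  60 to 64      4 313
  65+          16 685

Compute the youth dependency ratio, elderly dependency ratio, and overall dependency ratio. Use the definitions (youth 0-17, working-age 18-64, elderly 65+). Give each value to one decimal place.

Youth dependency ratio: 31.5
Old-age dependency ratio: 36.4
Total dependency ratio: 68.0

0–17: 8 198 + 6 245 = 14 443
18–64: 1 861 + 10 357 + 9 191 + 9 485 + 10 587 + 4 313 = 45 794
65+: 16 685
Youth dependency ratio = 14 443 / 45 794 × 100 = 31.5
Old-age dependency ratio = 16 685 / 45 794 × 100 = 36.4
Total dependency ratio = (14 443 + 16 685) / 45 794 × 100 = 31 128 / 45 794 × 100 = 68.0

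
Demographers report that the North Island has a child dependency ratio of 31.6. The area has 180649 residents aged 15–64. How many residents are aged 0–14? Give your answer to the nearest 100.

Aged 0–14: 57100

Youth dependency ratio = youth / working-age × 100
31.6 = Y / 180649 × 100
⇒ 57100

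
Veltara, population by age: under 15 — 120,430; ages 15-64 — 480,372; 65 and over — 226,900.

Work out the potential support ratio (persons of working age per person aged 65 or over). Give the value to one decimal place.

Potential support ratio = 480,372 / 226,900 = 2.1

Potential support ratio: 2.1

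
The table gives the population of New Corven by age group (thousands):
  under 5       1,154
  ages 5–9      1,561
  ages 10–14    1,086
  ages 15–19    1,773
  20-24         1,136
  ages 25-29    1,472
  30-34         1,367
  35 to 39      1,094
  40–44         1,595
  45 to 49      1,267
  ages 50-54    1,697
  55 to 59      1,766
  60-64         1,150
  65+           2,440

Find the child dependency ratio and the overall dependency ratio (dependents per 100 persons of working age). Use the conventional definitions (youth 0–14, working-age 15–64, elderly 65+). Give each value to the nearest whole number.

Youth dependency ratio: 27
Total dependency ratio: 44

0–14: 1,154 + 1,561 + 1,086 = 3,801
15–64: 1,773 + 1,136 + 1,472 + 1,367 + 1,094 + 1,595 + 1,267 + 1,697 + 1,766 + 1,150 = 14,317
65+: 2,440
Youth dependency ratio = 3,801 / 14,317 × 100 = 27
Total dependency ratio = (3,801 + 2,440) / 14,317 × 100 = 6,241 / 14,317 × 100 = 44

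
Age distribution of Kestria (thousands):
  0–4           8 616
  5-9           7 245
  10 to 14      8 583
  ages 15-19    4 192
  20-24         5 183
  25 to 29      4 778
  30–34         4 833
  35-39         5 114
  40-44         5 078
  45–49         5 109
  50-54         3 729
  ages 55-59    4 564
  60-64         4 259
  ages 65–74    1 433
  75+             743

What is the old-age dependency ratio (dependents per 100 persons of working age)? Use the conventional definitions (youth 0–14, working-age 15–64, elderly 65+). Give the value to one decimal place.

0–14: 8 616 + 7 245 + 8 583 = 24 444
15–64: 4 192 + 5 183 + 4 778 + 4 833 + 5 114 + 5 078 + 5 109 + 3 729 + 4 564 + 4 259 = 46 839
65+: 1 433 + 743 = 2 176
Old-age dependency ratio = 2 176 / 46 839 × 100 = 4.6

Old-age dependency ratio: 4.6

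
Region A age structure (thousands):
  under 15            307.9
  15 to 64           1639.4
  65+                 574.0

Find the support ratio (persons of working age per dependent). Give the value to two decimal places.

Support ratio = 1639.4 / (307.9 + 574.0) = 1639.4 / 881.9 = 1.86

Support ratio: 1.86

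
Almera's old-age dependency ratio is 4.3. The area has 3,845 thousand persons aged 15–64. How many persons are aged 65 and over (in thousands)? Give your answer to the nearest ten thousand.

Aged 65 and over: 170

Old-age dependency ratio = elderly / working-age × 100
4.3 = E / 3,845 × 100
⇒ 170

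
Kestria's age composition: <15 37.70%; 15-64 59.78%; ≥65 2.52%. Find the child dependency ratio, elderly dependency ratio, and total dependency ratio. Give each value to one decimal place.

Youth dependency ratio = 37.70 / 59.78 × 100 = 63.1
Old-age dependency ratio = 2.52 / 59.78 × 100 = 4.2
Total dependency ratio = (37.70 + 2.52) / 59.78 × 100 = 40.22 / 59.78 × 100 = 67.3

Youth dependency ratio: 63.1
Old-age dependency ratio: 4.2
Total dependency ratio: 67.3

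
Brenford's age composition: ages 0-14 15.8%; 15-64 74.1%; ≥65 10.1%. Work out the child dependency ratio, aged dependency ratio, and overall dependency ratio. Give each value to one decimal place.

Youth dependency ratio = 15.8 / 74.1 × 100 = 21.3
Old-age dependency ratio = 10.1 / 74.1 × 100 = 13.6
Total dependency ratio = (15.8 + 10.1) / 74.1 × 100 = 25.9 / 74.1 × 100 = 35.0

Youth dependency ratio: 21.3
Old-age dependency ratio: 13.6
Total dependency ratio: 35.0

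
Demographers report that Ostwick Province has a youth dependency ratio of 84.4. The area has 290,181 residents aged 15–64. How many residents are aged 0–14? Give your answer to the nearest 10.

Aged 0–14: 244,910

Youth dependency ratio = youth / working-age × 100
84.4 = Y / 290,181 × 100
⇒ 244,910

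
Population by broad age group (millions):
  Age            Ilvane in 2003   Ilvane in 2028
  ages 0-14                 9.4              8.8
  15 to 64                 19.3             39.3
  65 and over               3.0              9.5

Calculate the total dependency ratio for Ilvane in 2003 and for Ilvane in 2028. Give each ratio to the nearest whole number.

Ilvane in 2003: 64
Ilvane in 2028: 47

Ilvane in 2003: (9.4 + 3.0) / 19.3 × 100 = 12.4 / 19.3 × 100 = 64
Ilvane in 2028: (8.8 + 9.5) / 39.3 × 100 = 18.3 / 39.3 × 100 = 47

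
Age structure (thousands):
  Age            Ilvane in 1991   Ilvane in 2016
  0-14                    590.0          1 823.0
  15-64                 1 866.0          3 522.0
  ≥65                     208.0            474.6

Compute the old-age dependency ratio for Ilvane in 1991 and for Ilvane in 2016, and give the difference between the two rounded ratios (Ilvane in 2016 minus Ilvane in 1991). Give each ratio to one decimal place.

Ilvane in 1991: 208.0 / 1 866.0 × 100 = 11.1
Ilvane in 2016: 474.6 / 3 522.0 × 100 = 13.5

Ilvane in 1991: 11.1
Ilvane in 2016: 13.5
Difference: +2.4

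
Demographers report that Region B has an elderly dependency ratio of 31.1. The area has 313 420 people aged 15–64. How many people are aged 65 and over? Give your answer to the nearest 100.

Old-age dependency ratio = elderly / working-age × 100
31.1 = E / 313 420 × 100
⇒ 97 500

Aged 65 and over: 97 500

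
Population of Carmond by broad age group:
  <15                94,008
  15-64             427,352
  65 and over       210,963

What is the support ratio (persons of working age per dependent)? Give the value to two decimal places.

Support ratio: 1.40

Support ratio = 427,352 / (94,008 + 210,963) = 427,352 / 304,971 = 1.40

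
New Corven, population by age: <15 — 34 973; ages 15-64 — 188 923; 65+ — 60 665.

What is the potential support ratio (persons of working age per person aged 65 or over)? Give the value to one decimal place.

Potential support ratio: 3.1

Potential support ratio = 188 923 / 60 665 = 3.1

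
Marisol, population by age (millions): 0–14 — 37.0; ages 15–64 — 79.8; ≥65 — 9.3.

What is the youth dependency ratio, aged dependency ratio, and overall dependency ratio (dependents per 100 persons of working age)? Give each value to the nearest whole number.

Youth dependency ratio = 37.0 / 79.8 × 100 = 46
Old-age dependency ratio = 9.3 / 79.8 × 100 = 12
Total dependency ratio = (37.0 + 9.3) / 79.8 × 100 = 46.3 / 79.8 × 100 = 58

Youth dependency ratio: 46
Old-age dependency ratio: 12
Total dependency ratio: 58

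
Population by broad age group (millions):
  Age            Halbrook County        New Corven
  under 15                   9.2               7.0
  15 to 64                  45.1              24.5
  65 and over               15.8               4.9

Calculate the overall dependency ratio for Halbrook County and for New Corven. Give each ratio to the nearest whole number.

Halbrook County: 55
New Corven: 49

Halbrook County: (9.2 + 15.8) / 45.1 × 100 = 25.0 / 45.1 × 100 = 55
New Corven: (7.0 + 4.9) / 24.5 × 100 = 11.9 / 24.5 × 100 = 49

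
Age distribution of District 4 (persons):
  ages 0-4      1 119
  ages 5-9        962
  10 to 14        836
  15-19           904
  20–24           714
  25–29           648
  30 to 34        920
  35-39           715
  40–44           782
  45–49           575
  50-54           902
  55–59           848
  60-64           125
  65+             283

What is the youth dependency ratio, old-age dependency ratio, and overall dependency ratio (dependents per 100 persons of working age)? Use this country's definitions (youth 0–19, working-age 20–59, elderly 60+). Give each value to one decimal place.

0–19: 1 119 + 962 + 836 + 904 = 3 821
20–59: 714 + 648 + 920 + 715 + 782 + 575 + 902 + 848 = 6 104
60+: 125 + 283 = 408
Youth dependency ratio = 3 821 / 6 104 × 100 = 62.6
Old-age dependency ratio = 408 / 6 104 × 100 = 6.7
Total dependency ratio = (3 821 + 408) / 6 104 × 100 = 4 229 / 6 104 × 100 = 69.3

Youth dependency ratio: 62.6
Old-age dependency ratio: 6.7
Total dependency ratio: 69.3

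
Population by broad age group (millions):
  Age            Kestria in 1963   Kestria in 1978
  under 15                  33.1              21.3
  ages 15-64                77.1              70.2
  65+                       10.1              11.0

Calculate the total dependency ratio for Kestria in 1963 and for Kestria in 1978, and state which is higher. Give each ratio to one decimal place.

Kestria in 1963: (33.1 + 10.1) / 77.1 × 100 = 43.2 / 77.1 × 100 = 56.0
Kestria in 1978: (21.3 + 11.0) / 70.2 × 100 = 32.3 / 70.2 × 100 = 46.0

Kestria in 1963: 56.0
Kestria in 1978: 46.0
Higher: Kestria in 1963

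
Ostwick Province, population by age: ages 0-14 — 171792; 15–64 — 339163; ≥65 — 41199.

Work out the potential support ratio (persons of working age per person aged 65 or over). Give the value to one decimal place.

Potential support ratio = 339163 / 41199 = 8.2

Potential support ratio: 8.2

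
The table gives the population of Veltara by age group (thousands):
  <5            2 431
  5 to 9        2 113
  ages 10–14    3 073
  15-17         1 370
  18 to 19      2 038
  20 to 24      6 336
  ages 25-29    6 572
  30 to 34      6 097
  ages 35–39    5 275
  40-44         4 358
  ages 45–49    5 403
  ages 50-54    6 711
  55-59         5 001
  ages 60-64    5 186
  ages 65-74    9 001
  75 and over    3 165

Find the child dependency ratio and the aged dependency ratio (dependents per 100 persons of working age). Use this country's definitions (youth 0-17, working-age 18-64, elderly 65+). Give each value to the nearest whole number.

0–17: 2 431 + 2 113 + 3 073 + 1 370 = 8 987
18–64: 2 038 + 6 336 + 6 572 + 6 097 + 5 275 + 4 358 + 5 403 + 6 711 + 5 001 + 5 186 = 52 977
65+: 9 001 + 3 165 = 12 166
Youth dependency ratio = 8 987 / 52 977 × 100 = 17
Old-age dependency ratio = 12 166 / 52 977 × 100 = 23

Youth dependency ratio: 17
Old-age dependency ratio: 23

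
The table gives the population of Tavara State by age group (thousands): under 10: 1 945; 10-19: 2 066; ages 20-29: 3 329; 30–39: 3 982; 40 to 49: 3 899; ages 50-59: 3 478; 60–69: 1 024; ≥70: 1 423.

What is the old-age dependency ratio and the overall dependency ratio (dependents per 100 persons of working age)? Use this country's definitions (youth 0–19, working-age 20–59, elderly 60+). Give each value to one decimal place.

Old-age dependency ratio: 16.7
Total dependency ratio: 44.0

0–19: 1 945 + 2 066 = 4 011
20–59: 3 329 + 3 982 + 3 899 + 3 478 = 14 688
60+: 1 024 + 1 423 = 2 447
Old-age dependency ratio = 2 447 / 14 688 × 100 = 16.7
Total dependency ratio = (4 011 + 2 447) / 14 688 × 100 = 6 458 / 14 688 × 100 = 44.0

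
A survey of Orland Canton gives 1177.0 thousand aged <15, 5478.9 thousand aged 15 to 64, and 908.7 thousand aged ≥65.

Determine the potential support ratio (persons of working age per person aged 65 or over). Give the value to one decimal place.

Potential support ratio = 5478.9 / 908.7 = 6.0

Potential support ratio: 6.0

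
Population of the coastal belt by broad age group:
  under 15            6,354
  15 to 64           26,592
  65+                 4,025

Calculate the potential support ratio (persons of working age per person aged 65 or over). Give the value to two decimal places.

Potential support ratio = 26,592 / 4,025 = 6.61

Potential support ratio: 6.61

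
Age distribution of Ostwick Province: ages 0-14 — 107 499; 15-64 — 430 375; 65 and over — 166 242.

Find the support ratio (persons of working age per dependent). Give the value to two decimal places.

Support ratio = 430 375 / (107 499 + 166 242) = 430 375 / 273 741 = 1.57

Support ratio: 1.57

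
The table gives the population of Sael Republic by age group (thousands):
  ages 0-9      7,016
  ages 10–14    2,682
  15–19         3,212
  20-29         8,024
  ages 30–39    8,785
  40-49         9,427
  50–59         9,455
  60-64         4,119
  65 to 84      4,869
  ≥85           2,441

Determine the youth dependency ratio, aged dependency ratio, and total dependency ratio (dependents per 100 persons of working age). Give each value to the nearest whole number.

Youth dependency ratio: 23
Old-age dependency ratio: 17
Total dependency ratio: 40

0–14: 7,016 + 2,682 = 9,698
15–64: 3,212 + 8,024 + 8,785 + 9,427 + 9,455 + 4,119 = 43,022
65+: 4,869 + 2,441 = 7,310
Youth dependency ratio = 9,698 / 43,022 × 100 = 23
Old-age dependency ratio = 7,310 / 43,022 × 100 = 17
Total dependency ratio = (9,698 + 7,310) / 43,022 × 100 = 17,008 / 43,022 × 100 = 40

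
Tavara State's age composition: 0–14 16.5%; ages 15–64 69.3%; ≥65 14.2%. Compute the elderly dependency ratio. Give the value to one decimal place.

Old-age dependency ratio: 20.5

Old-age dependency ratio = 14.2 / 69.3 × 100 = 20.5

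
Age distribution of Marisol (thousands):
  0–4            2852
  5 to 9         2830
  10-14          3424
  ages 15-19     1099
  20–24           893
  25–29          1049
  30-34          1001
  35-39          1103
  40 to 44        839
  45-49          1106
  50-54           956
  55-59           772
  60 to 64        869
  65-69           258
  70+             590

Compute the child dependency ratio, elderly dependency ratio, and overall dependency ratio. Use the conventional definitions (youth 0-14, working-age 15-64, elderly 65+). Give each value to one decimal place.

0–14: 2852 + 2830 + 3424 = 9106
15–64: 1099 + 893 + 1049 + 1001 + 1103 + 839 + 1106 + 956 + 772 + 869 = 9687
65+: 258 + 590 = 848
Youth dependency ratio = 9106 / 9687 × 100 = 94.0
Old-age dependency ratio = 848 / 9687 × 100 = 8.8
Total dependency ratio = (9106 + 848) / 9687 × 100 = 9954 / 9687 × 100 = 102.8

Youth dependency ratio: 94.0
Old-age dependency ratio: 8.8
Total dependency ratio: 102.8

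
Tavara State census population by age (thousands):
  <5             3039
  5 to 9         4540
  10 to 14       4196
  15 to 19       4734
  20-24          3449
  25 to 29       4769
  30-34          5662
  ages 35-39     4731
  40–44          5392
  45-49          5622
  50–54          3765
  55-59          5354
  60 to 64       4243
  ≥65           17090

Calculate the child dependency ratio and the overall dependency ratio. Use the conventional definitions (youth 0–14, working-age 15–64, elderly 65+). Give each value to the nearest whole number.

Youth dependency ratio: 25
Total dependency ratio: 60

0–14: 3039 + 4540 + 4196 = 11775
15–64: 4734 + 3449 + 4769 + 5662 + 4731 + 5392 + 5622 + 3765 + 5354 + 4243 = 47721
65+: 17090
Youth dependency ratio = 11775 / 47721 × 100 = 25
Total dependency ratio = (11775 + 17090) / 47721 × 100 = 28865 / 47721 × 100 = 60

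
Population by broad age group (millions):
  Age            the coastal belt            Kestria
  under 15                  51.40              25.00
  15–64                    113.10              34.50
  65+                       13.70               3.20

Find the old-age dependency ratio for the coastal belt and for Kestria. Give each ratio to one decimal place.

the coastal belt: 13.70 / 113.10 × 100 = 12.1
Kestria: 3.20 / 34.50 × 100 = 9.3

the coastal belt: 12.1
Kestria: 9.3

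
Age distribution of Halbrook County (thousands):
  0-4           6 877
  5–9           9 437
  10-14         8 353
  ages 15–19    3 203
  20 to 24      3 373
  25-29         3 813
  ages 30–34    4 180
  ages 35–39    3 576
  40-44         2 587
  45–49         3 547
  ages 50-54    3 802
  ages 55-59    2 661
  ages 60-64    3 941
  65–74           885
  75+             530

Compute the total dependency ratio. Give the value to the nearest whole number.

0–14: 6 877 + 9 437 + 8 353 = 24 667
15–64: 3 203 + 3 373 + 3 813 + 4 180 + 3 576 + 2 587 + 3 547 + 3 802 + 2 661 + 3 941 = 34 683
65+: 885 + 530 = 1 415
Total dependency ratio = (24 667 + 1 415) / 34 683 × 100 = 26 082 / 34 683 × 100 = 75

Total dependency ratio: 75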